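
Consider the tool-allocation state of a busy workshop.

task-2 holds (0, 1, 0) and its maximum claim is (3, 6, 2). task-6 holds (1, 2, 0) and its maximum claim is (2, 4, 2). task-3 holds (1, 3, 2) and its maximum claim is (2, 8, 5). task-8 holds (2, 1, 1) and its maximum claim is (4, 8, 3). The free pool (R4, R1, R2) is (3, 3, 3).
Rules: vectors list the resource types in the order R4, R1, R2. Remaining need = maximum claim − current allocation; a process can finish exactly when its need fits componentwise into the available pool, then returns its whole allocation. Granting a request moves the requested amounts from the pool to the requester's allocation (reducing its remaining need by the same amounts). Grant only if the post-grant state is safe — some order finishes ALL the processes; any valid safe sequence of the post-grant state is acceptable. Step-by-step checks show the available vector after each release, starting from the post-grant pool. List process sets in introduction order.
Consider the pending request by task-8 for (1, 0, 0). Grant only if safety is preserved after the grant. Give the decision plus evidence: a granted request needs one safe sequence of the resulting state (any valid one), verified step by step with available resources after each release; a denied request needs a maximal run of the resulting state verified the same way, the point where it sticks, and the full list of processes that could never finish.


GRANT. The post-grant state is safe; one safe sequence: task-6, task-2, task-3, task-8.
Key observation: even at the reduced pool (2, 3, 3), task-6 fits immediately, so safety survives the grant.
Verifying the post-grant state step by step:
  pool = (2, 3, 3)
  task-6: need (1, 2, 2) fits (2, 3, 3); releases (1, 2, 0), pool now (3, 5, 3)
  task-2: need (3, 5, 2) fits (3, 5, 3); releases (0, 1, 0), pool now (3, 6, 3)
  task-3: need (1, 5, 3) fits (3, 6, 3); releases (1, 3, 2), pool now (4, 9, 5)
  task-8: need (1, 7, 2) fits (4, 9, 5); releases (3, 1, 1), pool now (7, 10, 6)


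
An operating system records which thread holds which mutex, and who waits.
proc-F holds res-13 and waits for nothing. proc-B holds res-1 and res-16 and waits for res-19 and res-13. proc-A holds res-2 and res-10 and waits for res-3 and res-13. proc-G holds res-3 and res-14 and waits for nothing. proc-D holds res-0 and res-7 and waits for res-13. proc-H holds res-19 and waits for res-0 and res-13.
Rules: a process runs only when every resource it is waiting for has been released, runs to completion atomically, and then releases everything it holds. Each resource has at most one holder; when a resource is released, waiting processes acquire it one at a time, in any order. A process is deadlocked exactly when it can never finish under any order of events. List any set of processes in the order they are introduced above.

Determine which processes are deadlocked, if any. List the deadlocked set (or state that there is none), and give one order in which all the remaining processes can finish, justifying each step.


No process is deadlocked.
Key observation: although several processes wait, no cycle exists — each chain bottoms out at a free runner.
A valid finishing order for the others: proc-F, proc-G, proc-D, proc-A, proc-H, proc-B.
Verifying each step:
  proc-F waits on nothing -> runs at once and releases res-13
  proc-G waits on nothing -> runs at once and releases res-3 and res-14
  run proc-D (all its waits — res-13 — are resolved); releases res-0 and res-7
  run proc-A (all its waits — res-3 and res-13 — are resolved); releases res-2 and res-10
  run proc-H (all its waits — res-0 and res-13 — are resolved); releases res-19
  run proc-B (all its waits — res-19 and res-13 — are resolved); releases res-1 and res-16


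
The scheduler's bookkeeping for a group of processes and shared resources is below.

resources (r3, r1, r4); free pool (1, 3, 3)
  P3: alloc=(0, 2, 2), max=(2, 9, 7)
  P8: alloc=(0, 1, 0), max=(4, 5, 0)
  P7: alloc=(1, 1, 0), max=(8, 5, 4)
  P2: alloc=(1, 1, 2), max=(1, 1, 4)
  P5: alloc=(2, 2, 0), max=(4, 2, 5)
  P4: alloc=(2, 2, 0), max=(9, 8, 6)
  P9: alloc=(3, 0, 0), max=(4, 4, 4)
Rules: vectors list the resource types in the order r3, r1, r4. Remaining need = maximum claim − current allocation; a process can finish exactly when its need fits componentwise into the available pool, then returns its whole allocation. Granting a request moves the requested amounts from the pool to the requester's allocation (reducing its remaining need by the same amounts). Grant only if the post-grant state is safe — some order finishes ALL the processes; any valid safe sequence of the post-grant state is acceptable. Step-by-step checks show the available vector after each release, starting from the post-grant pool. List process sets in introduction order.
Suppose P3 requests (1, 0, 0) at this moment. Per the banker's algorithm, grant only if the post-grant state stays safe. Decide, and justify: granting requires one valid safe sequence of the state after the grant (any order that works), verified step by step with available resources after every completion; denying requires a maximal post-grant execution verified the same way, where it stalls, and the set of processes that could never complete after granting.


GRANT. The post-grant state is safe; one safe sequence: P2, P9, P8, P5, P3, P4, P7.
Key observation: after the grant the pool drops to (0, 3, 3), which still lets P2 finish first and unwind the rest.
Step-by-step check of the post-grant state:
  pool = (0, 3, 3)
  run P2 (needs (0, 0, 2), free (0, 3, 3)); after release of (1, 1, 2) the pool is (1, 4, 5)
  run P9 (needs (1, 4, 4), free (1, 4, 5)); after release of (3, 0, 0) the pool is (4, 4, 5)
  run P8 (needs (4, 4, 0), free (4, 4, 5)); after release of (0, 1, 0) the pool is (4, 5, 5)
  run P5 (needs (2, 0, 5), free (4, 5, 5)); after release of (2, 2, 0) the pool is (6, 7, 5)
  run P3 (needs (1, 7, 5), free (6, 7, 5)); after release of (1, 2, 2) the pool is (7, 9, 7)
  run P4 (needs (7, 6, 6), free (7, 9, 7)); after release of (2, 2, 0) the pool is (9, 11, 7)
  run P7 (needs (7, 4, 4), free (9, 11, 7)); after release of (1, 1, 0) the pool is (10, 12, 7)


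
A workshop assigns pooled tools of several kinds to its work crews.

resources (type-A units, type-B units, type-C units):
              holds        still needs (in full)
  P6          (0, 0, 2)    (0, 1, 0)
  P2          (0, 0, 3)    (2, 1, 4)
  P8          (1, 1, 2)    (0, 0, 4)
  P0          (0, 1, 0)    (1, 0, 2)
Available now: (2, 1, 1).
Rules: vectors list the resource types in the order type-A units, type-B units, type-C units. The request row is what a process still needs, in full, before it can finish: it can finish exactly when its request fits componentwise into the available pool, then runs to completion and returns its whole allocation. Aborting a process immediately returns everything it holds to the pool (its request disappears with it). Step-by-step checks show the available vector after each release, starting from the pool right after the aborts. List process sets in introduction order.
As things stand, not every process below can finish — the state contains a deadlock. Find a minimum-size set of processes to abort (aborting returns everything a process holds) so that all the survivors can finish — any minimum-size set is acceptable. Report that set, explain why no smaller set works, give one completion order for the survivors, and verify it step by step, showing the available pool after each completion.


Abort P8.
Key observation: the deadlocked P2 becomes finishable only because P8 released (1, 1, 2); it completes at step 3 below.
No smaller set exists: with zero aborts the deadlock remains.
One survivor order: P6, P0, P2. Check, step by step (post-abort pool first):
  pool = (3, 2, 3)
  P6: need (0, 1, 0) fits (3, 2, 3); releases (0, 0, 2), pool now (3, 2, 5)
  P0: need (1, 0, 2) fits (3, 2, 5); releases (0, 1, 0), pool now (3, 3, 5)
  P2: need (2, 1, 4) fits (3, 3, 5); releases (0, 0, 3), pool now (3, 3, 8)


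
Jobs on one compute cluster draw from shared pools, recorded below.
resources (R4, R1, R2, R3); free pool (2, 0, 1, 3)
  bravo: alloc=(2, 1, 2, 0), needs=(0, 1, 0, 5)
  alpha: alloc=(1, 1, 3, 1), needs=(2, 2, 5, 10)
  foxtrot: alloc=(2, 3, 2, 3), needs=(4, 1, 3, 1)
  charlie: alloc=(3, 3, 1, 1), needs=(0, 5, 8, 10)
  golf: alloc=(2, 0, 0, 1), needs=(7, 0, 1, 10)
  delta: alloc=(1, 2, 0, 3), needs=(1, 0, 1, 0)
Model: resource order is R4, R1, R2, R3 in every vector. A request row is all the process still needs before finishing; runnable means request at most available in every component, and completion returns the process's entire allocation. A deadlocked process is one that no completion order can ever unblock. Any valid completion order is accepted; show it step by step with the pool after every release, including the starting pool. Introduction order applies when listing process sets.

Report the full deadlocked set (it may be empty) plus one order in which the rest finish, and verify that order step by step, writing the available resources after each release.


The deadlocked set is alpha, charlie and golf.
Key observation: delta, bravo, foxtrot can finish, but then (7, 6, 5, 9) is all there is, and the blocked group's R3 demands exceed it.
The rest can finish in the order delta, bravo, foxtrot. Step-by-step check:
  pool = (2, 0, 1, 3)
  delta needs (1, 0, 1, 0) <= (2, 0, 1, 3) -> finishes; pool += (1, 2, 0, 3) = (3, 2, 1, 6)
  bravo needs (0, 1, 0, 5) <= (3, 2, 1, 6) -> finishes; pool += (2, 1, 2, 0) = (5, 3, 3, 6)
  foxtrot needs (4, 1, 3, 1) <= (5, 3, 3, 6) -> finishes; pool += (2, 3, 2, 3) = (7, 6, 5, 9)
The stuck group stays short no matter what:
  alpha cannot run: need (2, 2, 5, 10) vs free (7, 6, 5, 9) (insufficient R3)
  charlie cannot run: need (0, 5, 8, 10) vs free (7, 6, 5, 9) (insufficient R2 and R3)
  golf cannot run: need (7, 0, 1, 10) vs free (7, 6, 5, 9) (insufficient R3)


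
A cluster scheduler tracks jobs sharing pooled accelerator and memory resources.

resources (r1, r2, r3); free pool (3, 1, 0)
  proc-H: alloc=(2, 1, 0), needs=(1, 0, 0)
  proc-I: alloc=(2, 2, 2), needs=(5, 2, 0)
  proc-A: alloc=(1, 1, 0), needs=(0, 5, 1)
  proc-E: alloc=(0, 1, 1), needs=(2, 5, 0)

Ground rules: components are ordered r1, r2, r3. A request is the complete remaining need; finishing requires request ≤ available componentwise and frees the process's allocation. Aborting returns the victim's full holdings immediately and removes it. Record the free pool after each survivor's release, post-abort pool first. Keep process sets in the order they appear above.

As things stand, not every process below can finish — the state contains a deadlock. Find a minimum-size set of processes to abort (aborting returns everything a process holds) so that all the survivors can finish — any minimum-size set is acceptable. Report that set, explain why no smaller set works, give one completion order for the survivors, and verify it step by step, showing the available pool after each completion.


Abort proc-A.
Key observation: proc-E was stuck for good until proc-A gave back (1, 1, 0); in the order shown it finishes at step 3.
Why nothing smaller works: aborting no one leaves the state deadlocked as given.
One survivor order: proc-H, proc-I, proc-E. Step-by-step check (post-abort pool first):
  pool = (4, 2, 0)
  run proc-H (needs (1, 0, 0), free (4, 2, 0)); after release of (2, 1, 0) the pool is (6, 3, 0)
  run proc-I (needs (5, 2, 0), free (6, 3, 0)); after release of (2, 2, 2) the pool is (8, 5, 2)
  run proc-E (needs (2, 5, 0), free (8, 5, 2)); after release of (0, 1, 1) the pool is (8, 6, 3)


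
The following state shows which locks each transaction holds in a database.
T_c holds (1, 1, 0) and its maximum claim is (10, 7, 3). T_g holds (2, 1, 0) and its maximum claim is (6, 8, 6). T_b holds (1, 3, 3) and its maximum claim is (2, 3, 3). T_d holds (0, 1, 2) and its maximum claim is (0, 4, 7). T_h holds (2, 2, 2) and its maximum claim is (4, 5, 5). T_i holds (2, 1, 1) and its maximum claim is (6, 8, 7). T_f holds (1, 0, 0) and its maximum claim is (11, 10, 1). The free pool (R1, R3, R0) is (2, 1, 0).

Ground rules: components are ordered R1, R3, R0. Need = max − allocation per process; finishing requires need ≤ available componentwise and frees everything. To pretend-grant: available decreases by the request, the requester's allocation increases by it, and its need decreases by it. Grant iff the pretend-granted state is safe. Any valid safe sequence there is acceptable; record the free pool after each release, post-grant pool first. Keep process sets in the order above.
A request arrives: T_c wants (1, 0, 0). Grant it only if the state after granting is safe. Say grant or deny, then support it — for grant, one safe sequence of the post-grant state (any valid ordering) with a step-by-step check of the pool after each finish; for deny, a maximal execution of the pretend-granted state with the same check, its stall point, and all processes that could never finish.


GRANT: granting preserves safety; a valid post-grant sequence is T_b, T_h, T_d, T_i, T_g, T_c, T_f.
Key observation: after the grant the pool drops to (1, 1, 0), which still lets T_b finish first and unwind the rest.
Step-by-step check of the post-grant state:
  pool = (1, 1, 0)
  run T_b (needs (1, 0, 0), free (1, 1, 0)); after release of (1, 3, 3) the pool is (2, 4, 3)
  run T_h (needs (2, 3, 3), free (2, 4, 3)); after release of (2, 2, 2) the pool is (4, 6, 5)
  run T_d (needs (0, 3, 5), free (4, 6, 5)); after release of (0, 1, 2) the pool is (4, 7, 7)
  run T_i (needs (4, 7, 6), free (4, 7, 7)); after release of (2, 1, 1) the pool is (6, 8, 8)
  run T_g (needs (4, 7, 6), free (6, 8, 8)); after release of (2, 1, 0) the pool is (8, 9, 8)
  run T_c (needs (8, 6, 3), free (8, 9, 8)); after release of (2, 1, 0) the pool is (10, 10, 8)
  run T_f (needs (10, 10, 1), free (10, 10, 8)); after release of (1, 0, 0) the pool is (11, 10, 8)


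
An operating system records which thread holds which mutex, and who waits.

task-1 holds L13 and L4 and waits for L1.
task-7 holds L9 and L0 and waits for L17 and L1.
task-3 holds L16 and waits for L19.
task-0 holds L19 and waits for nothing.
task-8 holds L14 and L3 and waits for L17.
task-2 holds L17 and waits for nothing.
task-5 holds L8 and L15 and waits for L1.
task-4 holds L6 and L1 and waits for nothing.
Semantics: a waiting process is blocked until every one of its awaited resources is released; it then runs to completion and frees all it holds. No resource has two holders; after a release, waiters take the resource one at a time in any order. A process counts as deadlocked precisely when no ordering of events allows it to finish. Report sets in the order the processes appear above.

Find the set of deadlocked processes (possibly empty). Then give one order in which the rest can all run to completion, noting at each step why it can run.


The deadlocked set is empty.
Key observation: the wait relation is loop-free; peeling off processes with no waits unwinds the whole state.
One completion order for the rest: task-4, task-2, task-0, task-7, task-1, task-5, task-8, task-3.
Check, step by step:
  task-4 waits on nothing -> runs at once and releases L6 and L1
  task-2 waits on nothing -> runs at once and releases L17
  task-0 waits on nothing -> runs at once and releases L19
  task-7: everything it awaited (L17 and L1) is free; runs, freeing L9 and L0
  task-1: everything it awaited (L1) is free; runs, freeing L13 and L4
  task-5: everything it awaited (L1) is free; runs, freeing L8 and L15
  task-8: everything it awaited (L17) is free; runs, freeing L14 and L3
  task-3: everything it awaited (L19) is free; runs, freeing L16


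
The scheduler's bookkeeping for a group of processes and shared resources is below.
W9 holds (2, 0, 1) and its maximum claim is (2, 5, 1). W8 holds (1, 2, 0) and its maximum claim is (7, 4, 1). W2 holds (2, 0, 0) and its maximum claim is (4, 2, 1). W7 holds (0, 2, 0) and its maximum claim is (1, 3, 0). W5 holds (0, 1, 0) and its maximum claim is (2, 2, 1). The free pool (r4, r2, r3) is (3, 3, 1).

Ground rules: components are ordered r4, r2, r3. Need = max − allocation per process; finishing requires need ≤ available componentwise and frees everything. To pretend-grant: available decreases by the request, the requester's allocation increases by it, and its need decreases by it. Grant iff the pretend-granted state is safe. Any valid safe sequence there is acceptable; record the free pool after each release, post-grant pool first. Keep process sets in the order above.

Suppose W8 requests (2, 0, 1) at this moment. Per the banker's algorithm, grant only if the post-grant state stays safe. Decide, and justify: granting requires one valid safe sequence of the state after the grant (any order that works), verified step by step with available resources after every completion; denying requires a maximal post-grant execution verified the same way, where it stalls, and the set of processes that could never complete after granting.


GRANT: granting preserves safety; a valid post-grant sequence is W7, W9, W5, W2, W8.
Key observation: post-grant, (1, 3, 0) remains, and an order beginning with W7 completes everyone.
Verifying the post-grant state step by step:
  pool = (1, 3, 0)
  W7: need (1, 1, 0) fits (1, 3, 0); releases (0, 2, 0), pool now (1, 5, 0)
  W9: need (0, 5, 0) fits (1, 5, 0); releases (2, 0, 1), pool now (3, 5, 1)
  W5: need (2, 1, 1) fits (3, 5, 1); releases (0, 1, 0), pool now (3, 6, 1)
  W2: need (2, 2, 1) fits (3, 6, 1); releases (2, 0, 0), pool now (5, 6, 1)
  W8: need (4, 2, 0) fits (5, 6, 1); releases (3, 2, 1), pool now (8, 8, 2)


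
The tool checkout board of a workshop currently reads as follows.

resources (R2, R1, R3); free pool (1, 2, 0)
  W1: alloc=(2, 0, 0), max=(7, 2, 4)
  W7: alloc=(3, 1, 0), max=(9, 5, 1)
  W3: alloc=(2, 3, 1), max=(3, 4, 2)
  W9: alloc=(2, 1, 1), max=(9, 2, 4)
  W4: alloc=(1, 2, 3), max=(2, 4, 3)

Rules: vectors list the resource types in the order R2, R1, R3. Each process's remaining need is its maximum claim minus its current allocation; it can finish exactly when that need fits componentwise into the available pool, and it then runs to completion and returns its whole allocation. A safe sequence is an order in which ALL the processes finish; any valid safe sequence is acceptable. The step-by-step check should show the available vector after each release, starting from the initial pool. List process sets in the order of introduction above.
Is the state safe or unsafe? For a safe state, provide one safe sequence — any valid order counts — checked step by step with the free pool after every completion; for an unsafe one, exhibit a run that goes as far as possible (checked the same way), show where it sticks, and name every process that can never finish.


UNSAFE — no complete ordering exists.
Key observation: W4, W3 can finish, but then (4, 7, 4) is all there is, and the blocked group's R2 demands exceed it.
The run W4, W3 cannot be extended any further. Verifying each step:
  pool = (1, 2, 0)
  run W4 (needs (1, 2, 0), free (1, 2, 0)); after release of (1, 2, 3) the pool is (2, 4, 3)
  run W3 (needs (1, 1, 1), free (2, 4, 3)); after release of (2, 3, 1) the pool is (4, 7, 4)
  W1 still needs (5, 2, 4) but only (4, 7, 4) is free — short on R2
  W7 still needs (6, 4, 1) but only (4, 7, 4) is free — short on R2
  W9 still needs (7, 1, 3) but only (4, 7, 4) is free — short on R2
Processes that can never finish: W1, W7 and W9.


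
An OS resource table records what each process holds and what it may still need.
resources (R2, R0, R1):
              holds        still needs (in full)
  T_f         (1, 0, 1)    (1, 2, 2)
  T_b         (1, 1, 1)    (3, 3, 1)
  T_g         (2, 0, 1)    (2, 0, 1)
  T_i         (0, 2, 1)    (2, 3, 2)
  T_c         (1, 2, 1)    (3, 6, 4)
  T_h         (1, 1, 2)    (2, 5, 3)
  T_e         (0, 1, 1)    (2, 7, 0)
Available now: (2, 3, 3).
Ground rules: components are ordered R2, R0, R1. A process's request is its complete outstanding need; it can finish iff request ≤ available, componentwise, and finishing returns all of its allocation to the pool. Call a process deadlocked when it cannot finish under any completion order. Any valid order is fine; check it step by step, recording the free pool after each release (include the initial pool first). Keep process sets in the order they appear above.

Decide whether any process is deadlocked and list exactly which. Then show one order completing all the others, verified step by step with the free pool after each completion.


No process is deadlocked.
Key observation: T_i fits the free pool immediately, and its release cascades until everyone finishes.
One completion order for the rest: T_i, T_f, T_g, T_h, T_c, T_e, T_b. Verifying each step:
  pool = (2, 3, 3)
  run T_i (needs (2, 3, 2), free (2, 3, 3)); after release of (0, 2, 1) the pool is (2, 5, 4)
  run T_f (needs (1, 2, 2), free (2, 5, 4)); after release of (1, 0, 1) the pool is (3, 5, 5)
  run T_g (needs (2, 0, 1), free (3, 5, 5)); after release of (2, 0, 1) the pool is (5, 5, 6)
  run T_h (needs (2, 5, 3), free (5, 5, 6)); after release of (1, 1, 2) the pool is (6, 6, 8)
  run T_c (needs (3, 6, 4), free (6, 6, 8)); after release of (1, 2, 1) the pool is (7, 8, 9)
  run T_e (needs (2, 7, 0), free (7, 8, 9)); after release of (0, 1, 1) the pool is (7, 9, 10)
  run T_b (needs (3, 3, 1), free (7, 9, 10)); after release of (1, 1, 1) the pool is (8, 10, 11)


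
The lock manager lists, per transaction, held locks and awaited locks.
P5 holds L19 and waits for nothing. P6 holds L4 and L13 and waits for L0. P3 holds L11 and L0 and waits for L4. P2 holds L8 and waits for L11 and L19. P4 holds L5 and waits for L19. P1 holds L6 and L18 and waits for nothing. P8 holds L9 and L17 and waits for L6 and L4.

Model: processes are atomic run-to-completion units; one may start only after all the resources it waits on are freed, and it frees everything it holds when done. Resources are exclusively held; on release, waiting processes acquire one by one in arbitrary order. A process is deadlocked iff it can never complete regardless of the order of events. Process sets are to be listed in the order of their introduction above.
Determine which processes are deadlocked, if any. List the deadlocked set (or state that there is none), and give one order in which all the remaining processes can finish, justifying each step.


The deadlocked set is P6, P3, P2 and P8.
Key observation: nobody on the ring P6 -> P3 -> P6 can start until another member finishes, which never happens; P2 and P8 wait into the deadlock from upstream.
The rest can finish in the order P1, P5, P4.
Walking it through:
  run P1 (it waits on nothing); releases L6 and L18
  run P5 (it waits on nothing); releases L19
  P4: everything it awaited (L19) is free; runs, freeing L5


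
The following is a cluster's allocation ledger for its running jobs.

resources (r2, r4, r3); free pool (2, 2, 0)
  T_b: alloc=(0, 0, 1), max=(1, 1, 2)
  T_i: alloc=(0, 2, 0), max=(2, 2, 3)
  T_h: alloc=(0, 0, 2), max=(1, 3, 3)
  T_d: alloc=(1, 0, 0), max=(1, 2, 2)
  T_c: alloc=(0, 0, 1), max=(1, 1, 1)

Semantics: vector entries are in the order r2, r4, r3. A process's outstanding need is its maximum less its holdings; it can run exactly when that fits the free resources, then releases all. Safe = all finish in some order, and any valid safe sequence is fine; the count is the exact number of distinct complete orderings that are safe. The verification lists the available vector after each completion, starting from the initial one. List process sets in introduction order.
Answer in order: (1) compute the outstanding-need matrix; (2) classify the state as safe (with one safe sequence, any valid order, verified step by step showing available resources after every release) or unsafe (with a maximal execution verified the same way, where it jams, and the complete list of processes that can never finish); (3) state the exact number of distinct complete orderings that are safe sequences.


(1) Outstanding need per process (order r2, r4, r3):
  T_b: (1, 1, 1)
  T_i: (2, 0, 3)
  T_h: (1, 3, 1)
  T_d: (0, 2, 2)
  T_c: (1, 1, 0)
(2) UNSAFE — no complete ordering exists.
Key observation: after T_c, T_b, T_d the pool peaks at (3, 2, 2), and each blocked process is short somewhere: T_i on r3; T_h on r4.
A maximal execution: T_c, T_b, T_d — then nothing else fits. Verifying each step:
  pool = (2, 2, 0)
  T_c needs (1, 1, 0) <= (2, 2, 0) -> finishes; pool += (0, 0, 1) = (2, 2, 1)
  T_b needs (1, 1, 1) <= (2, 2, 1) -> finishes; pool += (0, 0, 1) = (2, 2, 2)
  T_d needs (0, 2, 2) <= (2, 2, 2) -> finishes; pool += (1, 0, 0) = (3, 2, 2)
  T_i still needs (2, 0, 3) but only (3, 2, 2) is free — short on r3
  T_h still needs (1, 3, 1) but only (3, 2, 2) is free — short on r4
Never able to finish: T_i and T_h.
(3) Precisely 0 of the possible complete orderings are safe sequences.


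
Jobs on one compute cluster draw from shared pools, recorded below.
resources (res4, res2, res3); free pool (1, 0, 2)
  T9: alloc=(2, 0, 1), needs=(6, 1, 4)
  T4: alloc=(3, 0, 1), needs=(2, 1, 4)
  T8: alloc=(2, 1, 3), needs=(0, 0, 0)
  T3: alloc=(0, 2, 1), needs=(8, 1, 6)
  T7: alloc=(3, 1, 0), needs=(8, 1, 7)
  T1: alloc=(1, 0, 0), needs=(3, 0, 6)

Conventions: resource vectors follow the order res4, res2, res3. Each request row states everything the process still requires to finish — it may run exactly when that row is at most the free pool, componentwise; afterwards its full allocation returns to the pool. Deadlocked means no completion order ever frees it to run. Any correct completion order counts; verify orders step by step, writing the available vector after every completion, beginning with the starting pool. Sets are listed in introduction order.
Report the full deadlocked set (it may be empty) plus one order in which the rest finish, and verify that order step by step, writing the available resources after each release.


The deadlocked set is empty.
Key observation: beginning at T8, releases accumulate fast enough that every process eventually fits.
A valid finishing order for the others: T8, T4, T1, T9, T3, T7. Step-by-step check:
  pool = (1, 0, 2)
  T8: need (0, 0, 0) fits (1, 0, 2); releases (2, 1, 3), pool now (3, 1, 5)
  T4: need (2, 1, 4) fits (3, 1, 5); releases (3, 0, 1), pool now (6, 1, 6)
  T1: need (3, 0, 6) fits (6, 1, 6); releases (1, 0, 0), pool now (7, 1, 6)
  T9: need (6, 1, 4) fits (7, 1, 6); releases (2, 0, 1), pool now (9, 1, 7)
  T3: need (8, 1, 6) fits (9, 1, 7); releases (0, 2, 1), pool now (9, 3, 8)
  T7: need (8, 1, 7) fits (9, 3, 8); releases (3, 1, 0), pool now (12, 4, 8)


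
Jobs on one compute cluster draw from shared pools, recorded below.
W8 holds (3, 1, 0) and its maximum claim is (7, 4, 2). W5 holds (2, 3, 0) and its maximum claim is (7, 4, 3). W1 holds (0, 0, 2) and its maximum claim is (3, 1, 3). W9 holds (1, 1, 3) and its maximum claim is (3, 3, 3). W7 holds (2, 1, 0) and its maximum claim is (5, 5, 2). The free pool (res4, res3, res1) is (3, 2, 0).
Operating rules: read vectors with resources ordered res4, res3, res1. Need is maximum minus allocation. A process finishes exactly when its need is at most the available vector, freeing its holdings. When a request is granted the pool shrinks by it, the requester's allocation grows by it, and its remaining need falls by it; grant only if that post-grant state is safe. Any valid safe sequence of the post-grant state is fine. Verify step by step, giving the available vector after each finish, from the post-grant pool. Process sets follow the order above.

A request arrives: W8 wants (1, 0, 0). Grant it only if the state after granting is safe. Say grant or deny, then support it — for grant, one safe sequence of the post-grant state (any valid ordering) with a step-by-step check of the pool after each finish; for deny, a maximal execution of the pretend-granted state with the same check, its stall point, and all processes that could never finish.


GRANT. The post-grant state is safe; one safe sequence: W9, W8, W5, W7, W1.
Key observation: post-grant, (2, 2, 0) remains, and an order beginning with W9 completes everyone.
Step-by-step check of the post-grant state:
  pool = (2, 2, 0)
  run W9 (needs (2, 2, 0), free (2, 2, 0)); after release of (1, 1, 3) the pool is (3, 3, 3)
  run W8 (needs (3, 3, 2), free (3, 3, 3)); after release of (4, 1, 0) the pool is (7, 4, 3)
  run W5 (needs (5, 1, 3), free (7, 4, 3)); after release of (2, 3, 0) the pool is (9, 7, 3)
  run W7 (needs (3, 4, 2), free (9, 7, 3)); after release of (2, 1, 0) the pool is (11, 8, 3)
  run W1 (needs (3, 1, 1), free (11, 8, 3)); after release of (0, 0, 2) the pool is (11, 8, 5)


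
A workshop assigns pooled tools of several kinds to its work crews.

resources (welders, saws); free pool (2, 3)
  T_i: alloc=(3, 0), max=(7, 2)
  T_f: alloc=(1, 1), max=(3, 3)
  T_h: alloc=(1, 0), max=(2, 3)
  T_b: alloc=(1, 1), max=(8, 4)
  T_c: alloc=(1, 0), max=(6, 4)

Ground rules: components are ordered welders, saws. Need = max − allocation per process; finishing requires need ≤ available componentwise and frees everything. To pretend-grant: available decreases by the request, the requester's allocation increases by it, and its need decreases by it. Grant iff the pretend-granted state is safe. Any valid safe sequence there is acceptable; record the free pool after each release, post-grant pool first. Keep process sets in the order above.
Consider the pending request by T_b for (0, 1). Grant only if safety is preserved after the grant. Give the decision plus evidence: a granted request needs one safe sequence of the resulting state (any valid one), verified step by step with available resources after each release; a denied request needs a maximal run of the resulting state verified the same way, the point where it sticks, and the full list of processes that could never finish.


GRANT. The post-grant state is safe; one safe sequence: T_f, T_h, T_i, T_b, T_c.
Key observation: after the grant the pool drops to (2, 2), which still lets T_f finish first and unwind the rest.
Check on the post-grant state, step by step:
  pool = (2, 2)
  T_f needs (2, 2) <= (2, 2) -> finishes; pool += (1, 1) = (3, 3)
  T_h needs (1, 3) <= (3, 3) -> finishes; pool += (1, 0) = (4, 3)
  T_i needs (4, 2) <= (4, 3) -> finishes; pool += (3, 0) = (7, 3)
  T_b needs (7, 2) <= (7, 3) -> finishes; pool += (1, 2) = (8, 5)
  T_c needs (5, 4) <= (8, 5) -> finishes; pool += (1, 0) = (9, 5)


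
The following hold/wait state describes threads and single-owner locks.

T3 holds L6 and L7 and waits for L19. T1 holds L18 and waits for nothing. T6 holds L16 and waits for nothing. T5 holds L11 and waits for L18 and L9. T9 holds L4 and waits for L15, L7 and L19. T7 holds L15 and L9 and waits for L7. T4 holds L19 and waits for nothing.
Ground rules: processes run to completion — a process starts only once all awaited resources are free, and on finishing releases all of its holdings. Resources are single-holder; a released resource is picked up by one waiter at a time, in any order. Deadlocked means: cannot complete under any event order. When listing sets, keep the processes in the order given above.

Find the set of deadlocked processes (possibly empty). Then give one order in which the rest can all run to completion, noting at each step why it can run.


No process is deadlocked.
Key observation: the wait graph is acyclic; completion cascades from the unblocked processes through everyone else.
The rest can finish in the order T4, T1, T3, T7, T5, T9, T6.
Verifying each step:
  T4 waits on nothing -> runs at once and releases L19
  T1 waits on nothing -> runs at once and releases L18
  T3: everything it awaited (L19) is free; runs, freeing L6 and L7
  T7: everything it awaited (L7) is free; runs, freeing L15 and L9
  T5: everything it awaited (L18 and L9) is free; runs, freeing L11
  T9: everything it awaited (L15, L7 and L19) is free; runs, freeing L4
  T6 waits on nothing -> runs at once and releases L16


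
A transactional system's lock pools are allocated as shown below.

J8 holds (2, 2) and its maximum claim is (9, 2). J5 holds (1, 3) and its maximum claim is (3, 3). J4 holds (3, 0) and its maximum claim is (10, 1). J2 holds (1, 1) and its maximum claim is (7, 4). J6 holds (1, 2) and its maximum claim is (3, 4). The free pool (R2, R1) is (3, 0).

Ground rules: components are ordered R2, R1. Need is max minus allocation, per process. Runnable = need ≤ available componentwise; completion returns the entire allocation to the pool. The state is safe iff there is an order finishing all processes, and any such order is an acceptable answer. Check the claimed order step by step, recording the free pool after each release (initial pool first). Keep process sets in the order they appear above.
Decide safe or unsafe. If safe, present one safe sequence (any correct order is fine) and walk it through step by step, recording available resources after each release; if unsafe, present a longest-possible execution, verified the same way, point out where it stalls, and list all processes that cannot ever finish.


The state is UNSAFE.
Key observation: once J5, J6 finish, the pool peaks at (5, 5) — and every remaining process still needs more R2 than that.
A maximal execution: J5, J6 — then nothing else fits. Step-by-step check:
  pool = (3, 0)
  J5 needs (2, 0) <= (3, 0) -> finishes; pool += (1, 3) = (4, 3)
  J6 needs (2, 2) <= (4, 3) -> finishes; pool += (1, 2) = (5, 5)
  J8 cannot run: need (7, 0) vs free (5, 5) (insufficient R2)
  J4 cannot run: need (7, 1) vs free (5, 5) (insufficient R2)
  J2 cannot run: need (6, 3) vs free (5, 5) (insufficient R2)
Never able to finish: J8, J4 and J2.


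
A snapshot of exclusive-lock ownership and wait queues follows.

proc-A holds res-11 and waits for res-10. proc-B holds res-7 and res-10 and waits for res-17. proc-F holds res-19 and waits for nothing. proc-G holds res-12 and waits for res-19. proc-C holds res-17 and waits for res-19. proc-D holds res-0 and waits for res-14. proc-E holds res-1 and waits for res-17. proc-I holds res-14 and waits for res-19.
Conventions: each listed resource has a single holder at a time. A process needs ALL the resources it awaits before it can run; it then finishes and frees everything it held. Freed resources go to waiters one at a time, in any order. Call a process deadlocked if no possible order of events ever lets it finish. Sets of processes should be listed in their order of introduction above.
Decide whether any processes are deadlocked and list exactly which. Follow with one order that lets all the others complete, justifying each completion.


No process is deadlocked.
Key observation: there is no circular wait here — follow any chain and it reaches a process that is free to run now.
The rest can finish in the order proc-F, proc-I, proc-C, proc-B, proc-D, proc-E, proc-A, proc-G.
Check, step by step:
  proc-F: no waits; runs immediately, freeing res-19
  proc-I: everything it awaited (res-19) is free; runs, freeing res-14
  proc-C: everything it awaited (res-19) is free; runs, freeing res-17
  proc-B: everything it awaited (res-17) is free; runs, freeing res-7 and res-10
  proc-D: everything it awaited (res-14) is free; runs, freeing res-0
  proc-E: everything it awaited (res-17) is free; runs, freeing res-1
  proc-A: everything it awaited (res-10) is free; runs, freeing res-11
  proc-G: everything it awaited (res-19) is free; runs, freeing res-12


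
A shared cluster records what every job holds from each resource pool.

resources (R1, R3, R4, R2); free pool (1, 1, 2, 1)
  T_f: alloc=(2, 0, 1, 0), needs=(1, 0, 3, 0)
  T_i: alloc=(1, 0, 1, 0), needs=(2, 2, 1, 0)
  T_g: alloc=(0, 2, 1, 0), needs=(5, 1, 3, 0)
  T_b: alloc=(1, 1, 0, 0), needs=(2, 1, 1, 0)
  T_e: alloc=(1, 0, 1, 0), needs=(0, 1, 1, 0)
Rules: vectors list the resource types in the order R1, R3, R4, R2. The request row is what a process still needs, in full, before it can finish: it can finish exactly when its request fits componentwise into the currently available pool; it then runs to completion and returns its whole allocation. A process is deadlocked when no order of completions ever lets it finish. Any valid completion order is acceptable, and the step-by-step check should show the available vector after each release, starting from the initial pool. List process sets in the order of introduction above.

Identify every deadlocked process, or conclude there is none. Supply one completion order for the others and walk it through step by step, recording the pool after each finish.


The deadlocked set is empty.
Key observation: no deadlock: T_e fits now, and the freed resources carry the rest through.
One completion order for the rest: T_e, T_b, T_f, T_i, T_g. Step-by-step check:
  pool = (1, 1, 2, 1)
  T_e: need (0, 1, 1, 0) fits (1, 1, 2, 1); releases (1, 0, 1, 0), pool now (2, 1, 3, 1)
  T_b: need (2, 1, 1, 0) fits (2, 1, 3, 1); releases (1, 1, 0, 0), pool now (3, 2, 3, 1)
  T_f: need (1, 0, 3, 0) fits (3, 2, 3, 1); releases (2, 0, 1, 0), pool now (5, 2, 4, 1)
  T_i: need (2, 2, 1, 0) fits (5, 2, 4, 1); releases (1, 0, 1, 0), pool now (6, 2, 5, 1)
  T_g: need (5, 1, 3, 0) fits (6, 2, 5, 1); releases (0, 2, 1, 0), pool now (6, 4, 6, 1)


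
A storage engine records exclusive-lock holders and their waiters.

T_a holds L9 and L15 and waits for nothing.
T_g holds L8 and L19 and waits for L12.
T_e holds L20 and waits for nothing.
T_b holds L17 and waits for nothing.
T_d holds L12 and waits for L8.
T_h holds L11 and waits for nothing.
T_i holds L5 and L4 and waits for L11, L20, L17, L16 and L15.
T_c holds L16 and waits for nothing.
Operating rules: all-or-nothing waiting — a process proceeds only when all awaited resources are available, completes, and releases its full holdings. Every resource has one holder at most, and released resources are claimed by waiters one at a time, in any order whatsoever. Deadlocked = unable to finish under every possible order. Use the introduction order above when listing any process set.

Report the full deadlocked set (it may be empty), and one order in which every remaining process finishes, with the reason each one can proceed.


Deadlocked: T_g and T_d.
Key observation: the cycle T_g -> T_d -> T_g can never break — each member waits on the next; no other process is dragged down with it.
A valid finishing order for the others: T_b, T_c, T_a, T_e, T_h, T_i.
Verifying each step:
  T_b: no waits; runs immediately, freeing L17
  T_c: no waits; runs immediately, freeing L16
  T_a: no waits; runs immediately, freeing L9 and L15
  T_e: no waits; runs immediately, freeing L20
  T_h: no waits; runs immediately, freeing L11
  T_i: everything it awaited (L11, L20, L17, L16 and L15) is free; runs, freeing L5 and L4


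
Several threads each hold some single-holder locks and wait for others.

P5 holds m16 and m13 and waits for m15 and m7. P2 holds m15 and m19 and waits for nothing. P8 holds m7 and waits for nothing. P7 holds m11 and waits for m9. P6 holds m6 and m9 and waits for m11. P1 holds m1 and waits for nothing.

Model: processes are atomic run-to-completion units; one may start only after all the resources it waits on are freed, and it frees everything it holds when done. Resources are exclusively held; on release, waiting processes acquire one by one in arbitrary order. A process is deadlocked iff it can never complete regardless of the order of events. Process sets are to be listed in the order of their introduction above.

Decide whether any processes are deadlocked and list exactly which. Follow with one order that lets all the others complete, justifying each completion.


Deadlocked set: P7 and P6.
Key observation: the wait chain closes on itself along P7 -> P6 -> P7; no other process is dragged down with it.
A valid finishing order for the others: P8, P2, P1, P5.
Verifying each step:
  P8 waits on nothing -> runs at once and releases m7
  P2 waits on nothing -> runs at once and releases m15 and m19
  P1 waits on nothing -> runs at once and releases m1
  P5: everything it awaited (m15 and m7) is free; runs, freeing m16 and m13


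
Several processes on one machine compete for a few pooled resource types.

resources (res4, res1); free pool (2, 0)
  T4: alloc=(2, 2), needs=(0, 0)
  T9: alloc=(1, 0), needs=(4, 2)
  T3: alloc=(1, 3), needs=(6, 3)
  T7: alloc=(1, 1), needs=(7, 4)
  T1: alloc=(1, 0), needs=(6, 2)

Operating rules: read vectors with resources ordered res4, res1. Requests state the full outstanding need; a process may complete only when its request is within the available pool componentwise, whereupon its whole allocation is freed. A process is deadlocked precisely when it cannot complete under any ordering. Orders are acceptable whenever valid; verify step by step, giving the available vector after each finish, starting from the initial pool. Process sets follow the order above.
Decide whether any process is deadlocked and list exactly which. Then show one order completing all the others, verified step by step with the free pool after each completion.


The deadlocked set is T3, T7 and T1.
Key observation: once T4, T9 finish, the pool peaks at (5, 2) — and every remaining process still needs more res4 than that.
A valid finishing order for the others: T4, T9. Walking it through:
  pool = (2, 0)
  T4: need (0, 0) fits (2, 0); releases (2, 2), pool now (4, 2)
  T9: need (4, 2) fits (4, 2); releases (1, 0), pool now (5, 2)
The stuck group stays short no matter what:
  blocked: T3 wants (6, 3), pool (5, 2) — not enough res4 and res1
  blocked: T7 wants (7, 4), pool (5, 2) — not enough res4 and res1
  blocked: T1 wants (6, 2), pool (5, 2) — not enough res4
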